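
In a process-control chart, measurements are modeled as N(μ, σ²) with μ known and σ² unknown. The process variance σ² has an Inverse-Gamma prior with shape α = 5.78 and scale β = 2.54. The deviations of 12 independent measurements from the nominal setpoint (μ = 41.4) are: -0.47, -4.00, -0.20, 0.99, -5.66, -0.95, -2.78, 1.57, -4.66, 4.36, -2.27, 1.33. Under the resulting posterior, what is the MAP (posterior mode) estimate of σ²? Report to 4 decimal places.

4.4249

With known mean μ and an Inverse-Gamma(α, β) prior on σ², the Normal likelihood is conjugate: posterior is Inv-Gamma(α + n/2, β + Σ(xᵢ−μ)²/2).
Σ(xᵢ−μ)² = (-0.47)² + (-4.00)² + (-0.20)² + (0.99)² + (-5.66)² + (-0.95)² + (-2.78)² + (1.57)² + (-4.66)² + (4.36)² + (-2.27)² + (1.33)² = 108.0194.
Posterior: Inv-Gamma(5.78 + 12/2, 2.54 + 108.0194/2) = Inv-Gamma(11.78, 56.54970).
Mode = β/(α+1) = 56.54970/12.78 = 4.4249.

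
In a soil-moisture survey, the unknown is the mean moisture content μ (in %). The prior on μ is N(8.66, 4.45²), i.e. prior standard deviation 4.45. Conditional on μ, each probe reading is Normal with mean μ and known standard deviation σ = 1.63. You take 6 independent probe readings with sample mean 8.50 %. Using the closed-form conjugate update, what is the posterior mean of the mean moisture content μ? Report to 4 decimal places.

For Normal data with known variance σ², a Normal(μ₀, σ₀²) prior on μ is conjugate. Posterior precision = 1/σ₀² + n/σ²; posterior mean is the precision-weighted average of μ₀ and x̄.
n·x̄ = 6·8.50 = 51.
σ₀² = 4.45² = 19.8025, σ² = 1.63² = 2.6569; σ² + n·σ₀² = 2.6569 + 6·19.8025 = 121.4719.
Posterior mean = (μ₀/σ₀² + n·x̄/σ²)/(1/σ₀² + n/σ²) = (σ²·μ₀ + σ₀²·n·x̄)/(σ² + n·σ₀²) = (2.6569·8.66 + 19.8025·51)/121.4719 = 1032.936254/121.4719 = 8.5035.

8.5035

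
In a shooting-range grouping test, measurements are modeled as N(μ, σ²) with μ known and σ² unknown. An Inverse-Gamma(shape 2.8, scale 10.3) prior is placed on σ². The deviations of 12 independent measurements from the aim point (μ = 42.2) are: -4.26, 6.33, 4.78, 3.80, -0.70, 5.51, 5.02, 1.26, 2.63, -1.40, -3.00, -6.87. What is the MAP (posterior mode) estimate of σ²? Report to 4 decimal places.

With known mean μ and an Inverse-Gamma(α, β) prior on σ², the Normal likelihood is conjugate: posterior is Inv-Gamma(α + n/2, β + Σ(xᵢ−μ)²/2).
Σ(xᵢ−μ)² = (-4.26)² + (6.33)² + (4.78)² + (3.80)² + (-0.70)² + (5.51)² + (5.02)² + (1.26)² + (2.63)² + (-1.40)² + (-3.00)² + (-6.87)² = 218.2168.
Posterior: Inv-Gamma(2.8 + 12/2, 10.3 + 218.2168/2) = Inv-Gamma(8.80, 119.40840).
Mode = β/(α+1) = 119.40840/9.80 = 12.1845.

12.1845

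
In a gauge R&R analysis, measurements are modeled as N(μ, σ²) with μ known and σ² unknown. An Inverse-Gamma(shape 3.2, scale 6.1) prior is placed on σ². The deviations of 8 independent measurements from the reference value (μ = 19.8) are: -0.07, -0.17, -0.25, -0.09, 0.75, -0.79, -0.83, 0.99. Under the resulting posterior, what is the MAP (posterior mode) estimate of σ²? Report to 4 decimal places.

0.9244

With known mean μ and an Inverse-Gamma(α, β) prior on σ², the Normal likelihood is conjugate: posterior is Inv-Gamma(α + n/2, β + Σ(xᵢ−μ)²/2).
Σ(xᵢ−μ)² = (-0.07)² + (-0.17)² + (-0.25)² + (-0.09)² + (0.75)² + (-0.79)² + (-0.83)² + (0.99)² = 2.9600.
Posterior: Inv-Gamma(3.2 + 8/2, 6.1 + 2.9600/2) = Inv-Gamma(7.20, 7.58000).
Mode = β/(α+1) = 7.58000/8.20 = 0.9244.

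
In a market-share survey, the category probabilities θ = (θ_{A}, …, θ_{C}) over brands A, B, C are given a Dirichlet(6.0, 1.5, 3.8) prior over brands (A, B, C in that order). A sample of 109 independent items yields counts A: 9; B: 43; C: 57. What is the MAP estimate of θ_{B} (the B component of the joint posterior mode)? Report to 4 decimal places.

0.3708

The Dirichlet prior is conjugate to the Multinomial likelihood: each posterior αⱼ = prior αⱼ + observed count nⱼ.
Posterior concentration: (15.0, 44.5, 60.8), total = 120.3.
Joint mode component: (α_{B}−1)/(Σα−K) = 43.5/117.3 = 0.3708.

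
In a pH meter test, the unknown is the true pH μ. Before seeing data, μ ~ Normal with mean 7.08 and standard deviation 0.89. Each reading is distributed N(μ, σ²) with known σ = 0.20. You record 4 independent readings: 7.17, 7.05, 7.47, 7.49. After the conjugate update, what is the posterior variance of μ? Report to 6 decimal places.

For Normal data with known variance σ², a Normal(μ₀, σ₀²) prior on μ is conjugate. Posterior precision = 1/σ₀² + n/σ²; posterior mean is the precision-weighted average of μ₀ and x̄.
σ₀² = 0.89² = 0.7921, σ² = 0.20² = 0.04; σ² + n·σ₀² = 0.04 + 4·0.7921 = 3.2084.
Posterior precision = 1/σ₀² + n/σ² = 1/0.7921 + 4/0.04 = (σ² + n·σ₀²)/(σ₀²σ²) = 3.2084/(0.7921·0.04); posterior variance σₙ² = σ₀²σ²/(σ² + n·σ₀²) = 0.7921·0.04/3.2084 = 0.009875.

0.009875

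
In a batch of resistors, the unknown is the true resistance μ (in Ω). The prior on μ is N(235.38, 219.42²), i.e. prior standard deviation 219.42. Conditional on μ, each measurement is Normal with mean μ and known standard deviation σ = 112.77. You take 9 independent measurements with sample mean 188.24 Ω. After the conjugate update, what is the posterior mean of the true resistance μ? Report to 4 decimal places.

189.5841

For Normal data with known variance σ², a Normal(μ₀, σ₀²) prior on μ is conjugate. Posterior precision = 1/σ₀² + n/σ²; posterior mean is the precision-weighted average of μ₀ and x̄.
n·x̄ = 9·188.24 = 1694.16.
σ₀² = 219.42² = 48145.1364, σ² = 112.77² = 12717.0729; σ² + n·σ₀² = 12717.0729 + 9·48145.1364 = 446023.3005.
Posterior mean = (μ₀/σ₀² + n·x̄/σ²)/(1/σ₀² + n/σ²) = (σ²·μ₀ + σ₀²·n·x̄)/(σ² + n·σ₀²) = (12717.0729·235.38 + 48145.1364·1694.16)/446023.3005 = 84558908.902626/446023.3005 = 189.5841.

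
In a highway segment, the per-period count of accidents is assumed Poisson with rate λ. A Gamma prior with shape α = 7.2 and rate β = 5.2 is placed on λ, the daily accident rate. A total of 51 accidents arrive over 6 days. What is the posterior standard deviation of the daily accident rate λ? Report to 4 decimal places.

0.6812

With a Gamma(shape α, rate β) prior, the Poisson likelihood is conjugate: the posterior is Gamma(α + ΣXᵢ, β + n).
Posterior: Gamma(α+S, β+n) = Gamma(7.2+51, 5.2+6) = Gamma(58.2, 11.2).
SD = √α/β = √58.2/11.2 = 0.6812.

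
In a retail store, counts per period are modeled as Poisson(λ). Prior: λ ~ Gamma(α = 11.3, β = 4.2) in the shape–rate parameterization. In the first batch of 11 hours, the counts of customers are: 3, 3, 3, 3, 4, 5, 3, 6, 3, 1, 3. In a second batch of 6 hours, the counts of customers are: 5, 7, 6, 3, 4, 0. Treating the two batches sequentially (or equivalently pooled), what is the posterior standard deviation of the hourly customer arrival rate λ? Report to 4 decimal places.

0.4038

With a Gamma(shape α, rate β) prior, the Poisson likelihood is conjugate: the posterior is Gamma(α + ΣXᵢ, β + n).
Batch 1: sum of counts S = 37 over n = 11 hours.
After batch 1: Gamma(α+S, β+n) = Gamma(11.3+37, 4.2+11) = Gamma(48.3, 15.2).
Batch 2: sum of counts S = 25 over n = 6 hours.
After batch 2: Gamma(α+S, β+n) = Gamma(48.3+25, 15.2+6) = Gamma(73.3, 21.2).
SD = √α/β = √73.3/21.2 = 0.4038.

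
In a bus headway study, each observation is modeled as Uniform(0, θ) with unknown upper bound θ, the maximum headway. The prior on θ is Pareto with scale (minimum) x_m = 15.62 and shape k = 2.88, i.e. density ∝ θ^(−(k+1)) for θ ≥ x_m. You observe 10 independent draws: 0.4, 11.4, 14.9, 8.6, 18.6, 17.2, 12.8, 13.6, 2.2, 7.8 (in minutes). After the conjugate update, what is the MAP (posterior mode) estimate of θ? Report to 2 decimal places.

A Pareto(scale x_m, shape k) prior on the upper bound θ of Uniform(0, θ) is conjugate: posterior is Pareto(max(x_m, max xᵢ), k + n).
Sample maximum = 18.6; prior scale x_m = 15.62 → posterior scale = max = 18.60.
Posterior shape = 2.88 + 10 = 12.88.
The Pareto density is decreasing on [x_m, ∞), so the mode is x_m = 18.60.

18.60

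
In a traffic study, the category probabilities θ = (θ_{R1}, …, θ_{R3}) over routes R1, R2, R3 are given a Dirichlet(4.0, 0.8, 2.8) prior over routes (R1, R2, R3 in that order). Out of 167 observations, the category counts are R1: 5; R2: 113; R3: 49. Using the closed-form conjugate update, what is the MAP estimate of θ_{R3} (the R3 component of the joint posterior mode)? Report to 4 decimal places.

0.2960

The Dirichlet prior is conjugate to the Multinomial likelihood: each posterior αⱼ = prior αⱼ + observed count nⱼ.
Posterior concentration: (9.0, 113.8, 51.8), total = 174.6.
Joint mode component: (α_{R3}−1)/(Σα−K) = 50.8/171.6 = 0.2960.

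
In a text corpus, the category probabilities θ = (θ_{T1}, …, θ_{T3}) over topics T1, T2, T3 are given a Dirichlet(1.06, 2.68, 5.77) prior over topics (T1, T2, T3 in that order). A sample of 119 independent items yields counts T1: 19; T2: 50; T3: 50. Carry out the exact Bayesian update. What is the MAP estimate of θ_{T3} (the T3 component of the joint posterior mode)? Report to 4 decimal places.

0.4364

The Dirichlet prior is conjugate to the Multinomial likelihood: each posterior αⱼ = prior αⱼ + observed count nⱼ.
Posterior concentration: (20.06, 52.68, 55.77), total = 128.51.
Joint mode component: (α_{T3}−1)/(Σα−K) = 54.77/125.51 = 0.4364.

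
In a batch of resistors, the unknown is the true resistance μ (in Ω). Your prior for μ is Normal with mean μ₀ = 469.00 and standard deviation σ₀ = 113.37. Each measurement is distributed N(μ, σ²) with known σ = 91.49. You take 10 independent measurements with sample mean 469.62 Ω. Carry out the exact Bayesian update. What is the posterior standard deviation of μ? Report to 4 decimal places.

28.0332

For Normal data with known variance σ², a Normal(μ₀, σ₀²) prior on μ is conjugate. Posterior precision = 1/σ₀² + n/σ²; posterior mean is the precision-weighted average of μ₀ and x̄.
σ₀² = 113.37² = 12852.7569, σ² = 91.49² = 8370.4201; σ² + n·σ₀² = 8370.4201 + 10·12852.7569 = 136897.9891.
Posterior precision = 1/σ₀² + n/σ² = 1/12852.7569 + 10/8370.4201 = (σ² + n·σ₀²)/(σ₀²σ²) = 136897.9891/(12852.7569·8370.4201); posterior variance σₙ² = σ₀²σ²/(σ² + n·σ₀²) = 12852.7569·8370.4201/136897.9891 = 785.862345.
Posterior SD = √σₙ² = √(12852.7569·8370.4201/136897.9891) = 28.0332.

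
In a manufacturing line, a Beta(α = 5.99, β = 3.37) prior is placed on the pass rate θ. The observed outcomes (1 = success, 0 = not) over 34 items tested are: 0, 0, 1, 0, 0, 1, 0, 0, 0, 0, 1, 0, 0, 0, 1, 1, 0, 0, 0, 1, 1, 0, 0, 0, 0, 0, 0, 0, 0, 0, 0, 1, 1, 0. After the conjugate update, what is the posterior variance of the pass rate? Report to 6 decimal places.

The Beta prior is conjugate to a Binomial/Bernoulli likelihood; the update adds successes to α and failures to β.
Posterior: Beta(α+k, β+n−k) = Beta(5.99+9, 3.37+25) = Beta(14.99, 28.37).
Var = αβ/((α+β)²(α+β+1)) = 14.99·28.37/(43.36²·44.36) = 0.005099.

0.005099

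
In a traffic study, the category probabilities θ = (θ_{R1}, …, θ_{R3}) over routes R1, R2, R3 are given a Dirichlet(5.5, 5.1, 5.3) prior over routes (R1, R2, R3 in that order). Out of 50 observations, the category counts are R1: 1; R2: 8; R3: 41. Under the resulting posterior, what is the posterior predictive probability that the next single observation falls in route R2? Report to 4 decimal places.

The Dirichlet prior is conjugate to the Multinomial likelihood: each posterior αⱼ = prior αⱼ + observed count nⱼ.
Posterior concentration: (6.5, 13.1, 46.3), total = 65.9.
P(next = R2 | data) = α_{R2}/Σα = 0.1988.

0.1988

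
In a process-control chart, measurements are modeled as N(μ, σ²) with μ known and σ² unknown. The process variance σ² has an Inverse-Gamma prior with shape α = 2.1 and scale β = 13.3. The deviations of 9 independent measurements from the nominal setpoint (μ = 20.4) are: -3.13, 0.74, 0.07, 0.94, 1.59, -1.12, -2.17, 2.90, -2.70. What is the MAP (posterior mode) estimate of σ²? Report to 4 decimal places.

With known mean μ and an Inverse-Gamma(α, β) prior on σ², the Normal likelihood is conjugate: posterior is Inv-Gamma(α + n/2, β + Σ(xᵢ−μ)²/2).
Σ(xᵢ−μ)² = (-3.13)² + (0.74)² + (0.07)² + (0.94)² + (1.59)² + (-1.12)² + (-2.17)² + (2.90)² + (-2.70)² = 35.4244.
Posterior: Inv-Gamma(2.1 + 9/2, 13.3 + 35.4244/2) = Inv-Gamma(6.60, 31.01220).
Mode = β/(α+1) = 31.01220/7.60 = 4.0806.

4.0806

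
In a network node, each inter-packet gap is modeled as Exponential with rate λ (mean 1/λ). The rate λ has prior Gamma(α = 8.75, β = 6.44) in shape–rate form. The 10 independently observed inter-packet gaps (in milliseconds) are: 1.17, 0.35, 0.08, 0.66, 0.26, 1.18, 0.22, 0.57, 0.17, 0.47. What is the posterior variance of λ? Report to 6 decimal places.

0.140067

With a Gamma(shape α, rate β) prior on the exponential rate λ, the posterior after n observations with total T = Σxᵢ is Gamma(α+n, β+T).
Sum of observations T = 5.13 milliseconds; n = 10.
Posterior: Gamma(8.75+10, 6.44+5.13) = Gamma(18.75, 11.57).
Var = α/β² = 0.140067.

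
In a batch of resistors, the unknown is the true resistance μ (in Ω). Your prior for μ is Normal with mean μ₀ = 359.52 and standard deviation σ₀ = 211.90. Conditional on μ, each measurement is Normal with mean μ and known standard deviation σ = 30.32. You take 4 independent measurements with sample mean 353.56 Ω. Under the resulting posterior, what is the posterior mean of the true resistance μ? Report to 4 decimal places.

353.5904

For Normal data with known variance σ², a Normal(μ₀, σ₀²) prior on μ is conjugate. Posterior precision = 1/σ₀² + n/σ²; posterior mean is the precision-weighted average of μ₀ and x̄.
n·x̄ = 4·353.56 = 1414.24.
σ₀² = 211.90² = 44901.61, σ² = 30.32² = 919.3024; σ² + n·σ₀² = 919.3024 + 4·44901.61 = 180525.7424.
Posterior mean = (μ₀/σ₀² + n·x̄/σ²)/(1/σ₀² + n/σ²) = (σ²·μ₀ + σ₀²·n·x̄)/(σ² + n·σ₀²) = (919.3024·359.52 + 44901.61·1414.24)/180525.7424 = 63832160.525248/180525.7424 = 353.5904.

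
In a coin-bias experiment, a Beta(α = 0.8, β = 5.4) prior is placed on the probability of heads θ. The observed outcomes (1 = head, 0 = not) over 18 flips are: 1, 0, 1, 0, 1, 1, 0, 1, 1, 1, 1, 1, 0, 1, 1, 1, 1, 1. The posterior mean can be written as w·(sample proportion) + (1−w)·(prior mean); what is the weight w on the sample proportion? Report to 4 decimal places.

The Beta prior is conjugate to a Binomial/Bernoulli likelihood; the update adds successes to α and failures to β.
Posterior mean = (α₀+k)/(α₀+β₀+n) = [n/(α₀+β₀+n)]·(k/n) + [(α₀+β₀)/(α₀+β₀+n)]·α₀/(α₀+β₀), so only n and the prior enter the weight.
The weight on the data is w = n/(α₀+β₀+n) = 18/(0.8+5.4+18) = 18/24.2 = 0.7438.

0.7438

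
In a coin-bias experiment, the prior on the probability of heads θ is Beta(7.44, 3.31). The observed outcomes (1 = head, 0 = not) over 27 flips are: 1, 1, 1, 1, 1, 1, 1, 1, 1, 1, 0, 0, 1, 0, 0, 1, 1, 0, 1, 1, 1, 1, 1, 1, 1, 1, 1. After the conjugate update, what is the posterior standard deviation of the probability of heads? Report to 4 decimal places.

The Beta prior is conjugate to a Binomial/Bernoulli likelihood; the update adds successes to α and failures to β.
Posterior: Beta(α+k, β+n−k) = Beta(7.44+22, 3.31+5) = Beta(29.44, 8.31).
Var = αβ/((α+β)²(α+β+1)) = 29.44·8.31/(37.75²·38.75) = 0.00443030; SD = √0.00443030 = 0.0666.

0.0666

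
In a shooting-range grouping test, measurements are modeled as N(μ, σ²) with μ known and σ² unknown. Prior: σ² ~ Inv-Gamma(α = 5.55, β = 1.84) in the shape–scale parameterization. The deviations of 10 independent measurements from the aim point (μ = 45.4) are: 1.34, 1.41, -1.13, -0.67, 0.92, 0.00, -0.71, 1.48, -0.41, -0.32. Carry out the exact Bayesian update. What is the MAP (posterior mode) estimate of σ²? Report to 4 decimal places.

With known mean μ and an Inverse-Gamma(α, β) prior on σ², the Normal likelihood is conjugate: posterior is Inv-Gamma(α + n/2, β + Σ(xᵢ−μ)²/2).
Σ(xᵢ−μ)² = (1.34)² + (1.41)² + (-1.13)² + (-0.67)² + (0.92)² + (0.00)² + (-0.71)² + (1.48)² + (-0.41)² + (-0.32)² = 9.3209.
Posterior: Inv-Gamma(5.55 + 10/2, 1.84 + 9.3209/2) = Inv-Gamma(10.55, 6.50045).
Mode = β/(α+1) = 6.50045/11.55 = 0.5628.

0.5628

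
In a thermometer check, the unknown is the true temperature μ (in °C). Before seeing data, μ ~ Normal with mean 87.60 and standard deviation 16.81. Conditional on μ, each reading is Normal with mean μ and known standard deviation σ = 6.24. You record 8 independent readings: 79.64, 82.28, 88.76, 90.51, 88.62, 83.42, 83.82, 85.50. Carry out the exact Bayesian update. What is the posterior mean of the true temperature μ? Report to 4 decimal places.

For Normal data with known variance σ², a Normal(μ₀, σ₀²) prior on μ is conjugate. Posterior precision = 1/σ₀² + n/σ²; posterior mean is the precision-weighted average of μ₀ and x̄.
Σxᵢ = 79.64 + 82.28 + 88.76 + 90.51 + 88.62 + 83.42 + 83.82 + 85.50 = 682.55, so n·x̄ = 682.55.
σ₀² = 16.81² = 282.5761, σ² = 6.24² = 38.9376; σ² + n·σ₀² = 38.9376 + 8·282.5761 = 2299.5464.
Posterior mean = (μ₀/σ₀² + n·x̄/σ²)/(1/σ₀² + n/σ²) = (σ²·μ₀ + σ₀²·n·x̄)/(σ² + n·σ₀²) = (38.9376·87.60 + 282.5761·682.55)/2299.5464 = 196283.250815/2299.5464 = 85.3574.

85.3574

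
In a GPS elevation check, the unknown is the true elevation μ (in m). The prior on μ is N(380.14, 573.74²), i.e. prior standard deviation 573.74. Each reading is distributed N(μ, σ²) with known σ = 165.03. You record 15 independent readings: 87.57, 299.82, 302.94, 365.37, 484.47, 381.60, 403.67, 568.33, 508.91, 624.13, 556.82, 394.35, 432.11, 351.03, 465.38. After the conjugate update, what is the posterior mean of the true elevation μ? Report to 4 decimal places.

For Normal data with known variance σ², a Normal(μ₀, σ₀²) prior on μ is conjugate. Posterior precision = 1/σ₀² + n/σ²; posterior mean is the precision-weighted average of μ₀ and x̄.
Σxᵢ = 87.57 + 299.82 + 302.94 + 365.37 + 484.47 + 381.60 + 403.67 + 568.33 + 508.91 + 624.13 + 556.82 + 394.35 + 432.11 + 351.03 + 465.38 = 6226.5, so n·x̄ = 6226.5.
σ₀² = 573.74² = 329177.5876, σ² = 165.03² = 27234.9009; σ² + n·σ₀² = 27234.9009 + 15·329177.5876 = 4964898.7149.
Posterior mean = (μ₀/σ₀² + n·x̄/σ²)/(1/σ₀² + n/σ²) = (σ²·μ₀ + σ₀²·n·x̄)/(σ² + n·σ₀²) = (27234.9009·380.14 + 329177.5876·6226.5)/4964898.7149 = 2059977324.419526/4964898.7149 = 414.9082.

414.9082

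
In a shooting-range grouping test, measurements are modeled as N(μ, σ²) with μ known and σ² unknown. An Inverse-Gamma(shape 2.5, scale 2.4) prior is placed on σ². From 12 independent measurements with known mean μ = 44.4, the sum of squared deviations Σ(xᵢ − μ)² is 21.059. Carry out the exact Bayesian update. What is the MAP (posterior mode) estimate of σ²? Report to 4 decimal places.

1.3610

With known mean μ and an Inverse-Gamma(α, β) prior on σ², the Normal likelihood is conjugate: posterior is Inv-Gamma(α + n/2, β + Σ(xᵢ−μ)²/2).
Posterior: Inv-Gamma(2.5 + 12/2, 2.4 + 21.059/2) = Inv-Gamma(8.50, 12.9295).
Mode = β/(α+1) = 12.9295/9.50 = 1.3610.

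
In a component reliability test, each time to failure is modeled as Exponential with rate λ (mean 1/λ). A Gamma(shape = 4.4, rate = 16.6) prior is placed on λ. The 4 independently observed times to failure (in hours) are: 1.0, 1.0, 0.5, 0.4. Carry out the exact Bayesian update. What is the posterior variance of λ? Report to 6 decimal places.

0.022091

With a Gamma(shape α, rate β) prior on the exponential rate λ, the posterior after n observations with total T = Σxᵢ is Gamma(α+n, β+T).
Sum of observations T = 2.9 hours; n = 4.
Posterior: Gamma(4.4+4, 16.6+2.9) = Gamma(8.4, 19.5).
Var = α/β² = 0.022091.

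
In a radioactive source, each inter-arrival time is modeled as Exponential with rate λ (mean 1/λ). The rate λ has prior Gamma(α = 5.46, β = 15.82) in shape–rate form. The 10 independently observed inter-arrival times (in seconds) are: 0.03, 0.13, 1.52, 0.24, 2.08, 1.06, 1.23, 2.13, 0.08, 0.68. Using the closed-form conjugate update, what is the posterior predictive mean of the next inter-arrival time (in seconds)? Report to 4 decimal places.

With a Gamma(shape α, rate β) prior on the exponential rate λ, the posterior after n observations with total T = Σxᵢ is Gamma(α+n, β+T).
Sum of observations T = 9.18 seconds; n = 10.
Posterior: Gamma(5.46+10, 15.82+9.18) = Gamma(15.46, 25.00).
The predictive distribution for the next observation is Lomax; its mean is β/(α−1) = 25.00/14.46 = 1.7289.

1.7289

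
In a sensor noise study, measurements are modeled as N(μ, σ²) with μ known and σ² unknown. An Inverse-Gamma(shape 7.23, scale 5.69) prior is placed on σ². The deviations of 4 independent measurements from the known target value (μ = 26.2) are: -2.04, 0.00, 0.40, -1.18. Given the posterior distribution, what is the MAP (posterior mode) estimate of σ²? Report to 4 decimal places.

0.8355

With known mean μ and an Inverse-Gamma(α, β) prior on σ², the Normal likelihood is conjugate: posterior is Inv-Gamma(α + n/2, β + Σ(xᵢ−μ)²/2).
Σ(xᵢ−μ)² = (-2.04)² + (0.00)² + (0.40)² + (-1.18)² = 5.7140.
Posterior: Inv-Gamma(7.23 + 4/2, 5.69 + 5.7140/2) = Inv-Gamma(9.23, 8.54700).
Mode = β/(α+1) = 8.54700/10.23 = 0.8355.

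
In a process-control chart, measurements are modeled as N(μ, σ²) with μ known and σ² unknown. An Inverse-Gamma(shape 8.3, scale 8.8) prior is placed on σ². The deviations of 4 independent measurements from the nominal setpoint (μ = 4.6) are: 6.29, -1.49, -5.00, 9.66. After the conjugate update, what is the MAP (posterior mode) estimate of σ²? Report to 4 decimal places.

7.8628

With known mean μ and an Inverse-Gamma(α, β) prior on σ², the Normal likelihood is conjugate: posterior is Inv-Gamma(α + n/2, β + Σ(xᵢ−μ)²/2).
Σ(xᵢ−μ)² = (6.29)² + (-1.49)² + (-5.00)² + (9.66)² = 160.0998.
Posterior: Inv-Gamma(8.3 + 4/2, 8.8 + 160.0998/2) = Inv-Gamma(10.30, 88.84990).
Mode = β/(α+1) = 88.84990/11.30 = 7.8628.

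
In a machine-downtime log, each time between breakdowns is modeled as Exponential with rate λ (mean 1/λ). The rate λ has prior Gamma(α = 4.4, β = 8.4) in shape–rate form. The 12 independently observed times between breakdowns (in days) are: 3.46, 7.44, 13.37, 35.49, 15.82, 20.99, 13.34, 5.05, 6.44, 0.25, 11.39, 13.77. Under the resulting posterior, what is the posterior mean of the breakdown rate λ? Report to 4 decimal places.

With a Gamma(shape α, rate β) prior on the exponential rate λ, the posterior after n observations with total T = Σxᵢ is Gamma(α+n, β+T).
Sum of observations T = 146.81 days; n = 12.
Posterior: Gamma(4.4+12, 8.4+146.81) = Gamma(16.4, 155.21).
Posterior mean of λ = α/β = 16.4/155.21 = 0.1057.

0.1057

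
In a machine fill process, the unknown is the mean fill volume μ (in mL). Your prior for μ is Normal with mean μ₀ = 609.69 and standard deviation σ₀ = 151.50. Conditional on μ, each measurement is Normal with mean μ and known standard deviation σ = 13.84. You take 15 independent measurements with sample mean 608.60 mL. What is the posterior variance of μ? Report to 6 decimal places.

12.762606

For Normal data with known variance σ², a Normal(μ₀, σ₀²) prior on μ is conjugate. Posterior precision = 1/σ₀² + n/σ²; posterior mean is the precision-weighted average of μ₀ and x̄.
σ₀² = 151.50² = 22952.25, σ² = 13.84² = 191.5456; σ² + n·σ₀² = 191.5456 + 15·22952.25 = 344475.2956.
Posterior precision = 1/σ₀² + n/σ² = 1/22952.25 + 15/191.5456 = (σ² + n·σ₀²)/(σ₀²σ²) = 344475.2956/(22952.25·191.5456); posterior variance σₙ² = σ₀²σ²/(σ² + n·σ₀²) = 22952.25·191.5456/344475.2956 = 12.762606.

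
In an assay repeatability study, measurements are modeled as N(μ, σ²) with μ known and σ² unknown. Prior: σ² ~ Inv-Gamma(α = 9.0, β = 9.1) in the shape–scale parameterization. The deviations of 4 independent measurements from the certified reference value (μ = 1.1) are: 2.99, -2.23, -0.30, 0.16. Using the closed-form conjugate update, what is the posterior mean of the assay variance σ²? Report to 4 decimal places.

1.6114

With known mean μ and an Inverse-Gamma(α, β) prior on σ², the Normal likelihood is conjugate: posterior is Inv-Gamma(α + n/2, β + Σ(xᵢ−μ)²/2).
Σ(xᵢ−μ)² = (2.99)² + (-2.23)² + (-0.30)² + (0.16)² = 14.0286.
Posterior: Inv-Gamma(9.0 + 4/2, 9.1 + 14.0286/2) = Inv-Gamma(11.00, 16.11430).
E[σ²|data] = β/(α−1) = 16.11430/10.00 = 1.6114.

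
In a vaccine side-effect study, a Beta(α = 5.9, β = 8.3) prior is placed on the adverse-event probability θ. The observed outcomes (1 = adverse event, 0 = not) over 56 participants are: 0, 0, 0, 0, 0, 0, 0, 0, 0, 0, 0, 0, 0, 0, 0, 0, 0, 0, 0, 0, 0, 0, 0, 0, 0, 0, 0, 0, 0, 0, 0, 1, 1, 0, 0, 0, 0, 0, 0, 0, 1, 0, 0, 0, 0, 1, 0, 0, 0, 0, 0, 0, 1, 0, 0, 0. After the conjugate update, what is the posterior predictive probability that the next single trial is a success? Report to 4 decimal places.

0.1553

The Beta prior is conjugate to a Binomial/Bernoulli likelihood; the update adds successes to α and failures to β.
Posterior: Beta(α+k, β+n−k) = Beta(5.9+5, 8.3+51) = Beta(10.9, 59.3).
For a single future Bernoulli trial, P(success | data) = α/(α+β) = 0.1553.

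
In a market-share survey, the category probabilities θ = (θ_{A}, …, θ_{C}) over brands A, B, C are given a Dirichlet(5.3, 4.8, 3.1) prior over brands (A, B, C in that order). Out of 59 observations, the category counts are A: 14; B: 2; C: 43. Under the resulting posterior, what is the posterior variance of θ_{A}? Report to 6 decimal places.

The Dirichlet prior is conjugate to the Multinomial likelihood: each posterior αⱼ = prior αⱼ + observed count nⱼ.
Posterior concentration: (19.3, 6.8, 46.1), total = 72.2.
Var[θ_j] = α_j(Σα−α_j)/((Σα)²(Σα+1)) = 19.3·52.9/(72.2²·73.2) = 0.002676.

0.002676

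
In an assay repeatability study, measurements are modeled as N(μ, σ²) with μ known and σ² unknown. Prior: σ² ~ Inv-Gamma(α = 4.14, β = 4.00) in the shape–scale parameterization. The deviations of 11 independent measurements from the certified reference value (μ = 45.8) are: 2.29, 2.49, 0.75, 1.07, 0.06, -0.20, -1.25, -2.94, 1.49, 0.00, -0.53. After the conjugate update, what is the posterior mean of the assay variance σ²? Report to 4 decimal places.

With known mean μ and an Inverse-Gamma(α, β) prior on σ², the Normal likelihood is conjugate: posterior is Inv-Gamma(α + n/2, β + Σ(xᵢ−μ)²/2).
Σ(xᵢ−μ)² = (2.29)² + (2.49)² + (0.75)² + (1.07)² + (0.06)² + (-0.20)² + (-1.25)² + (-2.94)² + (1.49)² + (0.00)² + (-0.53)² = 25.9023.
Posterior: Inv-Gamma(4.14 + 11/2, 4.00 + 25.9023/2) = Inv-Gamma(9.64, 16.95115).
E[σ²|data] = β/(α−1) = 16.95115/8.64 = 1.9619.

1.9619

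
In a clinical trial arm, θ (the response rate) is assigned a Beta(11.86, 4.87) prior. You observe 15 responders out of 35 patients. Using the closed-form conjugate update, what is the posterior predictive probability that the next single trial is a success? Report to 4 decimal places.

0.5192

The Beta prior is conjugate to a Binomial/Bernoulli likelihood; the update adds successes to α and failures to β.
Posterior: Beta(α+k, β+n−k) = Beta(11.86+15, 4.87+20) = Beta(26.86, 24.87).
For a single future Bernoulli trial, P(success | data) = α/(α+β) = 0.5192.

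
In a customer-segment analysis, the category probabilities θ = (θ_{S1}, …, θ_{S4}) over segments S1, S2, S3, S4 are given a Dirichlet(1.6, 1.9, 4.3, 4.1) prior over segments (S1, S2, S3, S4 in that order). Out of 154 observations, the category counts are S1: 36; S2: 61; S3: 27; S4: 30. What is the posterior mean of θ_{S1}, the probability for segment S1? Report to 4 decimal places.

The Dirichlet prior is conjugate to the Multinomial likelihood: each posterior αⱼ = prior αⱼ + observed count nⱼ.
Posterior concentration: (37.6, 62.9, 31.3, 34.1), total = 165.9.
E[θ_{S1}|data] = α_{S1}/Σα = 37.6/165.9 = 0.2266.

0.2266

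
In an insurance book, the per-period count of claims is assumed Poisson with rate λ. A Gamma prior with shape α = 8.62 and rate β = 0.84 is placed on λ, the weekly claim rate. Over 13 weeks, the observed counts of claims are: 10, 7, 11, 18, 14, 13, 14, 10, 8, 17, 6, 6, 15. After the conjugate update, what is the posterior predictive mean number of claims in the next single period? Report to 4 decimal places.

11.3887

With a Gamma(shape α, rate β) prior, the Poisson likelihood is conjugate: the posterior is Gamma(α + ΣXᵢ, β + n).
Sum of counts S = 149 over n = 13 weeks.
Posterior: Gamma(α+S, β+n) = Gamma(8.62+149, 0.84+13) = Gamma(157.62, 13.84).
The predictive distribution for one future period is NegBinom with mean α/β = 11.3887.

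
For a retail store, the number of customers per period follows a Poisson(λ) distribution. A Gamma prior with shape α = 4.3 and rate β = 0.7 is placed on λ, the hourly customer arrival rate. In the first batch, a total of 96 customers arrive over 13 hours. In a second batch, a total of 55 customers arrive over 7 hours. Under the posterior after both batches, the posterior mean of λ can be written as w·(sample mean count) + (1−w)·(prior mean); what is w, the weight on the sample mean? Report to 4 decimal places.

With a Gamma(shape α, rate β) prior, the Poisson likelihood is conjugate: the posterior is Gamma(α + ΣXᵢ, β + n).
Total number of hours: n = 13 + 7 = 20.
Posterior mean = (α₀+S)/(β₀+n) = [n/(β₀+n)]·(S/n) + [β₀/(β₀+n)]·(α₀/β₀), so only n and β₀ enter the weight.
Weight on data w = n/(β₀+n) = 20/(0.7+20) = 20/20.7 = 0.9662.

0.9662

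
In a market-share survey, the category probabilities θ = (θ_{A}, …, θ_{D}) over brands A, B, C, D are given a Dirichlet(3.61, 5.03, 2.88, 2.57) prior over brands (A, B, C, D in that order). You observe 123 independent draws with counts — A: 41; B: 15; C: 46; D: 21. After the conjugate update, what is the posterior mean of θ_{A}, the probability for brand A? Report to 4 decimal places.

The Dirichlet prior is conjugate to the Multinomial likelihood: each posterior αⱼ = prior αⱼ + observed count nⱼ.
Posterior concentration: (44.61, 20.03, 48.88, 23.57), total = 137.09.
E[θ_{A}|data] = α_{A}/Σα = 44.61/137.09 = 0.3254.

0.3254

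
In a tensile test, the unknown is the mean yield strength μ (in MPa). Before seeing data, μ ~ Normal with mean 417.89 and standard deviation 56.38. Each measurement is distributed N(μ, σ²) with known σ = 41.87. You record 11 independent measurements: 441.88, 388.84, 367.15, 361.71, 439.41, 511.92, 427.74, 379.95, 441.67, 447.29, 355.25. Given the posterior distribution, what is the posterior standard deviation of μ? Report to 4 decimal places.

12.3192

For Normal data with known variance σ², a Normal(μ₀, σ₀²) prior on μ is conjugate. Posterior precision = 1/σ₀² + n/σ²; posterior mean is the precision-weighted average of μ₀ and x̄.
σ₀² = 56.38² = 3178.7044, σ² = 41.87² = 1753.0969; σ² + n·σ₀² = 1753.0969 + 11·3178.7044 = 36718.8453.
Posterior precision = 1/σ₀² + n/σ² = 1/3178.7044 + 11/1753.0969 = (σ² + n·σ₀²)/(σ₀²σ²) = 36718.8453/(3178.7044·1753.0969); posterior variance σₙ² = σ₀²σ²/(σ² + n·σ₀²) = 3178.7044·1753.0969/36718.8453 = 151.763401.
Posterior SD = √σₙ² = √(3178.7044·1753.0969/36718.8453) = 12.3192.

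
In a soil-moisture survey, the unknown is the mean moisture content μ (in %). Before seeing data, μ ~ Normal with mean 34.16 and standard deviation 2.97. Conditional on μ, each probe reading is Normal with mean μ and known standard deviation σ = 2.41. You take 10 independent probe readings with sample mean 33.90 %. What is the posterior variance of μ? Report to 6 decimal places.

For Normal data with known variance σ², a Normal(μ₀, σ₀²) prior on μ is conjugate. Posterior precision = 1/σ₀² + n/σ²; posterior mean is the precision-weighted average of μ₀ and x̄.
σ₀² = 2.97² = 8.8209, σ² = 2.41² = 5.8081; σ² + n·σ₀² = 5.8081 + 10·8.8209 = 94.0171.
Posterior precision = 1/σ₀² + n/σ² = 1/8.8209 + 10/5.8081 = (σ² + n·σ₀²)/(σ₀²σ²) = 94.0171/(8.8209·5.8081); posterior variance σₙ² = σ₀²σ²/(σ² + n·σ₀²) = 8.8209·5.8081/94.0171 = 0.544929.

0.544929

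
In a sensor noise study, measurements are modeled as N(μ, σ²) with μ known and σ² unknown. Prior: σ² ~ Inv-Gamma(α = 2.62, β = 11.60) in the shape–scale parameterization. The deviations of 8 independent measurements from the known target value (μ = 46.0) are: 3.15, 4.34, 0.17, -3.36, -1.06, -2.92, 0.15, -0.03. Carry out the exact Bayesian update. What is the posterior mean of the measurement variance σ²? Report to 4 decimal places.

6.4902

With known mean μ and an Inverse-Gamma(α, β) prior on σ², the Normal likelihood is conjugate: posterior is Inv-Gamma(α + n/2, β + Σ(xᵢ−μ)²/2).
Σ(xᵢ−μ)² = (3.15)² + (4.34)² + (0.17)² + (-3.36)² + (-1.06)² + (-2.92)² + (0.15)² + (-0.03)² = 49.7500.
Posterior: Inv-Gamma(2.62 + 8/2, 11.60 + 49.7500/2) = Inv-Gamma(6.62, 36.47500).
E[σ²|data] = β/(α−1) = 36.47500/5.62 = 6.4902.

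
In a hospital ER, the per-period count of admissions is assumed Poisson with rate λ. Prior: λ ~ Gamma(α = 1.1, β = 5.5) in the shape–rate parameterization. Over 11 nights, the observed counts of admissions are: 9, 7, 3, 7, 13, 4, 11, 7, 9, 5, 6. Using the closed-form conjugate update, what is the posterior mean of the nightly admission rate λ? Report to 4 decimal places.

With a Gamma(shape α, rate β) prior, the Poisson likelihood is conjugate: the posterior is Gamma(α + ΣXᵢ, β + n).
Sum of counts S = 81 over n = 11 nights.
Posterior: Gamma(α+S, β+n) = Gamma(1.1+81, 5.5+11) = Gamma(82.1, 16.5).
Posterior mean = α/β = 82.1/16.5 = 4.9758.

4.9758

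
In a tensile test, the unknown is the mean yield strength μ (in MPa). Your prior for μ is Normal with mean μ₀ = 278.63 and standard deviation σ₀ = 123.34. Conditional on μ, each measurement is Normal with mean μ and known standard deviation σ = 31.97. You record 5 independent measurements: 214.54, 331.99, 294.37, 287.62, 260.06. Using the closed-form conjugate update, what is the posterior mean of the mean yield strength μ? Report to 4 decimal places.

277.7281

For Normal data with known variance σ², a Normal(μ₀, σ₀²) prior on μ is conjugate. Posterior precision = 1/σ₀² + n/σ²; posterior mean is the precision-weighted average of μ₀ and x̄.
Σxᵢ = 214.54 + 331.99 + 294.37 + 287.62 + 260.06 = 1388.58, so n·x̄ = 1388.58.
σ₀² = 123.34² = 15212.7556, σ² = 31.97² = 1022.0809; σ² + n·σ₀² = 1022.0809 + 5·15212.7556 = 77085.8589.
Posterior mean = (μ₀/σ₀² + n·x̄/σ²)/(1/σ₀² + n/σ²) = (σ²·μ₀ + σ₀²·n·x̄)/(σ² + n·σ₀²) = (1022.0809·278.63 + 15212.7556·1388.58)/77085.8589 = 21408910.572215/77085.8589 = 277.7281.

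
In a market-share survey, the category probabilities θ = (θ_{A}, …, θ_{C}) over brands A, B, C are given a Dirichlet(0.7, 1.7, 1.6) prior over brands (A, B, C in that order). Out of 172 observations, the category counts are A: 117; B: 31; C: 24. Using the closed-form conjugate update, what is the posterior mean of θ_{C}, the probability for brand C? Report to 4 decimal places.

0.1455

The Dirichlet prior is conjugate to the Multinomial likelihood: each posterior αⱼ = prior αⱼ + observed count nⱼ.
Posterior concentration: (117.7, 32.7, 25.6), total = 176.0.
E[θ_{C}|data] = α_{C}/Σα = 25.6/176.0 = 0.1455.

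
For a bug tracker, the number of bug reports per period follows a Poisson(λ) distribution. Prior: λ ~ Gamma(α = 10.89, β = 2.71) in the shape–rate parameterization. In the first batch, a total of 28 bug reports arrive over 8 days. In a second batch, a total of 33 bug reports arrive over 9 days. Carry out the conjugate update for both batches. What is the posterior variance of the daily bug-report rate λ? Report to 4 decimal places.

With a Gamma(shape α, rate β) prior, the Poisson likelihood is conjugate: the posterior is Gamma(α + ΣXᵢ, β + n).
After batch 1: Gamma(α+S, β+n) = Gamma(10.89+28, 2.71+8) = Gamma(38.89, 10.71).
After batch 2: Gamma(α+S, β+n) = Gamma(38.89+33, 10.71+9) = Gamma(71.89, 19.71).
Var = α/β² = 71.89/19.71² = 0.1851.

0.1851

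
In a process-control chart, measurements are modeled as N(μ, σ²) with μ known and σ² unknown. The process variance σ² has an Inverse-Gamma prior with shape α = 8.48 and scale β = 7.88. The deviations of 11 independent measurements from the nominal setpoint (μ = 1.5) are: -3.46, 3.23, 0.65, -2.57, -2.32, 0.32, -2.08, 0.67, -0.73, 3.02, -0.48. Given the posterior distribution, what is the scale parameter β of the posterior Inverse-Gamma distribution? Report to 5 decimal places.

32.66785

With known mean μ and an Inverse-Gamma(α, β) prior on σ², the Normal likelihood is conjugate: posterior is Inv-Gamma(α + n/2, β + Σ(xᵢ−μ)²/2).
Σ(xᵢ−μ)² = (-3.46)² + (3.23)² + (0.65)² + (-2.57)² + (-2.32)² + (0.32)² + (-2.08)² + (0.67)² + (-0.73)² + (3.02)² + (-0.48)² = 49.5757.
Posterior: Inv-Gamma(8.48 + 11/2, 7.88 + 49.5757/2) = Inv-Gamma(13.98, 32.66785).
Posterior β = 32.66785.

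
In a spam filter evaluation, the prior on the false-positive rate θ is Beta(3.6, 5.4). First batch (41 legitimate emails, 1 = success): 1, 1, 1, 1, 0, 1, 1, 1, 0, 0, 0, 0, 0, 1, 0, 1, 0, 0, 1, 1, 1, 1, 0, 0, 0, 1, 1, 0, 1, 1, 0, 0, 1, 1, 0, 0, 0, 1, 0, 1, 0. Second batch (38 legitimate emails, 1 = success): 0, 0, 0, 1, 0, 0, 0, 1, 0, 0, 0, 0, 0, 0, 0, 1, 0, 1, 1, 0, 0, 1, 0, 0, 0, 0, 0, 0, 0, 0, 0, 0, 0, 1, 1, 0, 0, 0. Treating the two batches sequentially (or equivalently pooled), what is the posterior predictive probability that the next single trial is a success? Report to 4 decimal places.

The Beta prior is conjugate to a Binomial/Bernoulli likelihood; the update adds successes to α and failures to β.
After batch 1: Beta(3.6+21, 5.4+20) = Beta(24.6, 25.4).
After batch 2: Beta(24.6+8, 25.4+30) = Beta(32.6, 55.4).
For a single future Bernoulli trial, P(success | data) = α/(α+β) = 0.3705.

0.3705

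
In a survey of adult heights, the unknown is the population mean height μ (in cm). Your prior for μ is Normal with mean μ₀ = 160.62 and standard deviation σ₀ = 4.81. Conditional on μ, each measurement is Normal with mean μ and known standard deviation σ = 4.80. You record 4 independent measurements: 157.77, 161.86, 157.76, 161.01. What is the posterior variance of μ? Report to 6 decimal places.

4.611831

For Normal data with known variance σ², a Normal(μ₀, σ₀²) prior on μ is conjugate. Posterior precision = 1/σ₀² + n/σ²; posterior mean is the precision-weighted average of μ₀ and x̄.
σ₀² = 4.81² = 23.1361, σ² = 4.80² = 23.04; σ² + n·σ₀² = 23.04 + 4·23.1361 = 115.5844.
Posterior precision = 1/σ₀² + n/σ² = 1/23.1361 + 4/23.04 = (σ² + n·σ₀²)/(σ₀²σ²) = 115.5844/(23.1361·23.04); posterior variance σₙ² = σ₀²σ²/(σ² + n·σ₀²) = 23.1361·23.04/115.5844 = 4.611831.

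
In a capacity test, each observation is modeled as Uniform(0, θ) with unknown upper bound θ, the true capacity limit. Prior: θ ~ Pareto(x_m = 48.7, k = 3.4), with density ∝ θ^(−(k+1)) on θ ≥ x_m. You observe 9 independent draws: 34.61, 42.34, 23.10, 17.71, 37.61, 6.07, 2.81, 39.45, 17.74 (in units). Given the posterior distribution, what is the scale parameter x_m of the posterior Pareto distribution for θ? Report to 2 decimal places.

48.70

A Pareto(scale x_m, shape k) prior on the upper bound θ of Uniform(0, θ) is conjugate: posterior is Pareto(max(x_m, max xᵢ), k + n).
Sample maximum = 42.34; prior scale x_m = 48.7 → posterior scale = max = 48.70.
Posterior shape = 3.4 + 9 = 12.4.
Posterior scale x_m = 48.70.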